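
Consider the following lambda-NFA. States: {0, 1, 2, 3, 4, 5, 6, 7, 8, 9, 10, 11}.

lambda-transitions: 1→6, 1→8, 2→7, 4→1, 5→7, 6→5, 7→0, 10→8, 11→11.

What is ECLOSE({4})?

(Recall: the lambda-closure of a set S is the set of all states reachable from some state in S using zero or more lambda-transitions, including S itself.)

Start with {4}.
From 4 via lambda: add 1.
From 1 via lambda: add 6, 8.
From 6 via lambda: add 5.
From 5 via lambda: add 7.
From 7 via lambda: add 0.
No new states can be added; the closed set is {0, 1, 4, 5, 6, 7, 8}.

{0, 1, 4, 5, 6, 7, 8}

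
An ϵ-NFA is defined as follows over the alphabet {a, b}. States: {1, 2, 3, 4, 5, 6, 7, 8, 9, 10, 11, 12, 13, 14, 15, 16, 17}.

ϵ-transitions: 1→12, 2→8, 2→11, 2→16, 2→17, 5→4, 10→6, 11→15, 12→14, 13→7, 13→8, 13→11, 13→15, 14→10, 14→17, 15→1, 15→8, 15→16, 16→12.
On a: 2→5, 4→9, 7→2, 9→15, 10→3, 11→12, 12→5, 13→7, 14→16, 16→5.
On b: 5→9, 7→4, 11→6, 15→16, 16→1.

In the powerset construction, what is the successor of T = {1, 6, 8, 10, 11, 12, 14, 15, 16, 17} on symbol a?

{3, 4, 5, 6, 10, 12, 14, 16, 17}

10 on a → {3}.
11 on a → {12}.
12 on a → {5}.
14 on a → {16}.
16 on a → {5}.
No a-transition from 1, 6, 8, 15, 17.
Union after reading a: {3, 5, 12, 16}.
Now take the ϵ-closure:
From 5 via ϵ: add 4.
From 12 via ϵ: add 14.
From 14 via ϵ: add 10, 17.
From 10 via ϵ: add 6.
No new states can be added; the closed set is {3, 4, 5, 6, 10, 12, 14, 16, 17}.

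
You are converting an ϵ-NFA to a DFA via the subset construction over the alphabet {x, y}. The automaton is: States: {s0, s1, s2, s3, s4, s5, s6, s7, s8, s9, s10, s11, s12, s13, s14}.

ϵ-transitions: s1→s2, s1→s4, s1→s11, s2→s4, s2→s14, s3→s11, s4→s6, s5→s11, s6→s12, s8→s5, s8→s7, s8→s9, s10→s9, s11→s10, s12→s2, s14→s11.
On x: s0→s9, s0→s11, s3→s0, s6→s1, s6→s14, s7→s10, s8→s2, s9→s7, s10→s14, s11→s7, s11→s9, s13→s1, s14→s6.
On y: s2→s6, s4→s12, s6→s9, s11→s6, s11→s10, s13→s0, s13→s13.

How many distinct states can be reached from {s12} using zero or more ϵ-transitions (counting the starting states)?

8

Start with {s12}.
From s12 via ϵ: add s2.
From s2 via ϵ: add s4, s14.
From s4 via ϵ: add s6.
From s14 via ϵ: add s11.
From s11 via ϵ: add s10.
From s10 via ϵ: add s9.
ϵ-closure = {s2, s4, s6, s9, s10, s11, s12, s14}, which has 8 states.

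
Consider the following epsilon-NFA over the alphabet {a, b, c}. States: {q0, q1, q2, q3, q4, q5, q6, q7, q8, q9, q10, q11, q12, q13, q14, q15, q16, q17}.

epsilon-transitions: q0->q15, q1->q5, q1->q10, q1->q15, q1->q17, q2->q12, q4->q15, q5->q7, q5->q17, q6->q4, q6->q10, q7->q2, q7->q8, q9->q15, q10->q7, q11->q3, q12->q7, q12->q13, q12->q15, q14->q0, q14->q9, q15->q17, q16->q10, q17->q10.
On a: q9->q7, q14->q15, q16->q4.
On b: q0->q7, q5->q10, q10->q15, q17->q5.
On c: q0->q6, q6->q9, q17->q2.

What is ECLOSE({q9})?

{q2, q7, q8, q9, q10, q12, q13, q15, q17}

Start with {q9}.
From q9 via epsilon: add q15.
From q15 via epsilon: add q17.
From q17 via epsilon: add q10.
From q10 via epsilon: add q7.
From q7 via epsilon: add q2, q8.
From q2 via epsilon: add q12.
From q12 via epsilon: add q13.
No new states can be added; the closed set is {q2, q7, q8, q9, q10, q12, q13, q15, q17}.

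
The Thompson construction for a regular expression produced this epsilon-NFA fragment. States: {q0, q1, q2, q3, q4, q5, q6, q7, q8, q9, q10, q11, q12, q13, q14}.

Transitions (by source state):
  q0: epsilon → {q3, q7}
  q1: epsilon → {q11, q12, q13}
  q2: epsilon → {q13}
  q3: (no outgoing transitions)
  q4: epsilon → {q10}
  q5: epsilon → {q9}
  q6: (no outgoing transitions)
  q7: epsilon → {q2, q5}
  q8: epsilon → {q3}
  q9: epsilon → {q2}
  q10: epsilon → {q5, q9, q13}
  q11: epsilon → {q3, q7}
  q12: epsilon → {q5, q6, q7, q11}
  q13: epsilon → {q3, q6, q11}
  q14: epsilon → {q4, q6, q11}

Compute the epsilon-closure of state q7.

Start with {q7}.
From q7 via epsilon: add q2, q5.
From q2 via epsilon: add q13.
From q5 via epsilon: add q9.
From q13 via epsilon: add q3, q6, q11.
No new states can be added; the closed set is {q2, q3, q5, q6, q7, q9, q11, q13}.

{q2, q3, q5, q6, q7, q9, q11, q13}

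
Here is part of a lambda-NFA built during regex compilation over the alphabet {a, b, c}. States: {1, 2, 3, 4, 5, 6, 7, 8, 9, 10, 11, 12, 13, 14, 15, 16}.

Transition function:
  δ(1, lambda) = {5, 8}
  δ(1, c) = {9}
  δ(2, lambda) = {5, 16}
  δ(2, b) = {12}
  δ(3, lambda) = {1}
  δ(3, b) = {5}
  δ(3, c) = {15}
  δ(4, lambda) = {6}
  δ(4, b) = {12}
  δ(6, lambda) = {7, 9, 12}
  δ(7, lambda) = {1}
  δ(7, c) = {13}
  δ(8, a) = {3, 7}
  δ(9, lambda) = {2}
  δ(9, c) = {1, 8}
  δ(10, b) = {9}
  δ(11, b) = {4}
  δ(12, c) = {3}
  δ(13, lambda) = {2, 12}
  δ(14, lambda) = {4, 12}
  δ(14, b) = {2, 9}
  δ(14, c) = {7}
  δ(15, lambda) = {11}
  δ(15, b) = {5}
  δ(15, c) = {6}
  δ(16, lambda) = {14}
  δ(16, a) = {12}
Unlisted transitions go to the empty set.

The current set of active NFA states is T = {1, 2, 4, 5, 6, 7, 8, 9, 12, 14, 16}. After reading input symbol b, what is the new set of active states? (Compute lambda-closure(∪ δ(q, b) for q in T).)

2 on b → {12}.
4 on b → {12}.
14 on b → {2, 9}.
No b-transition from 1, 5, 6, 7, 8, 9, 12, 16.
Union after reading b: {2, 9, 12}.
Now take the lambda-closure:
From 2 via lambda: add 5, 16.
From 16 via lambda: add 14.
From 14 via lambda: add 4.
From 4 via lambda: add 6.
From 6 via lambda: add 7.
From 7 via lambda: add 1.
From 1 via lambda: add 8.
No new states can be added; the closed set is {1, 2, 4, 5, 6, 7, 8, 9, 12, 14, 16}.

{1, 2, 4, 5, 6, 7, 8, 9, 12, 14, 16}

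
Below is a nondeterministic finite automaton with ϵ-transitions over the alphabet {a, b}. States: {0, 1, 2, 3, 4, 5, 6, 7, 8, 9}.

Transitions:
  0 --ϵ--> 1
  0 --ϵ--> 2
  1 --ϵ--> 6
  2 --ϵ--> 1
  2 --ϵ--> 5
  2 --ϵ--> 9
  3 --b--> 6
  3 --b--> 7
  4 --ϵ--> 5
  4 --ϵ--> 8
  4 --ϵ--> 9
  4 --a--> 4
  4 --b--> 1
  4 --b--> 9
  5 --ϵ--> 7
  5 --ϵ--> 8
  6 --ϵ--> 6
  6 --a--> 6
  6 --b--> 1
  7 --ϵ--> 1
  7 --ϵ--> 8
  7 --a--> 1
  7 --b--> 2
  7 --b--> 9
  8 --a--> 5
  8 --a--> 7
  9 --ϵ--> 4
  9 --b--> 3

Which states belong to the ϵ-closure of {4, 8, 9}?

{1, 4, 5, 6, 7, 8, 9}

Start with {4, 8, 9}.
From 4 via ϵ: add 5.
From 5 via ϵ: add 7.
From 7 via ϵ: add 1.
From 1 via ϵ: add 6.
No new states can be added; the closed set is {1, 4, 5, 6, 7, 8, 9}.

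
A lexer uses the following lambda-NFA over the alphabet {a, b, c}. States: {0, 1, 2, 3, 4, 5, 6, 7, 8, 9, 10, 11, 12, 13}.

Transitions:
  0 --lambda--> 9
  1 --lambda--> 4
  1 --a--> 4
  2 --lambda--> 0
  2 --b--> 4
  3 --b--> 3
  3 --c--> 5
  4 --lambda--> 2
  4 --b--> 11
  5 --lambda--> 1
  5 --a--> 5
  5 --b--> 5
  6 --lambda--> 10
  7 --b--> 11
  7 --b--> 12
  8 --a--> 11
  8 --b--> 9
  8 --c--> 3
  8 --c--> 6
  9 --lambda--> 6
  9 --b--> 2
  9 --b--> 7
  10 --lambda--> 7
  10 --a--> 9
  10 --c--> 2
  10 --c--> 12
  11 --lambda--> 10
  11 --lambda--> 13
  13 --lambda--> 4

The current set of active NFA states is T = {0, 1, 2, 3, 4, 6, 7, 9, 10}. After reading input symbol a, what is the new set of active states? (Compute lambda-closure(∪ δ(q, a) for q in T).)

{0, 2, 4, 6, 7, 9, 10}

1 on a → {4}.
10 on a → {9}.
No a-transition from 0, 2, 3, 4, 6, 7, 9.
Union after reading a: {4, 9}.
Now take the lambda-closure:
From 4 via lambda: add 2.
From 9 via lambda: add 6.
From 2 via lambda: add 0.
From 6 via lambda: add 10.
From 10 via lambda: add 7.
No new states can be added; the closed set is {0, 2, 4, 6, 7, 9, 10}.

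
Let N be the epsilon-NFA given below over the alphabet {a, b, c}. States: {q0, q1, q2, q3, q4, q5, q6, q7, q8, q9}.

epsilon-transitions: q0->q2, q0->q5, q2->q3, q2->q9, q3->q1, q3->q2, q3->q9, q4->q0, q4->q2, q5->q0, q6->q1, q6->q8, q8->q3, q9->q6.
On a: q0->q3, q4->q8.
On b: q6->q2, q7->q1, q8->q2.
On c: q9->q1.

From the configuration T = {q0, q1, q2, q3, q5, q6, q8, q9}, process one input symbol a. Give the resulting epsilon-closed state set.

{q1, q2, q3, q6, q8, q9}

q0 on a → {q3}.
No a-transition from q1, q2, q3, q5, q6, q8, q9.
Union after reading a: {q3}.
Now take the epsilon-closure:
From q3 via epsilon: add q1, q2, q9.
From q9 via epsilon: add q6.
From q6 via epsilon: add q8.
No new states can be added; the closed set is {q1, q2, q3, q6, q8, q9}.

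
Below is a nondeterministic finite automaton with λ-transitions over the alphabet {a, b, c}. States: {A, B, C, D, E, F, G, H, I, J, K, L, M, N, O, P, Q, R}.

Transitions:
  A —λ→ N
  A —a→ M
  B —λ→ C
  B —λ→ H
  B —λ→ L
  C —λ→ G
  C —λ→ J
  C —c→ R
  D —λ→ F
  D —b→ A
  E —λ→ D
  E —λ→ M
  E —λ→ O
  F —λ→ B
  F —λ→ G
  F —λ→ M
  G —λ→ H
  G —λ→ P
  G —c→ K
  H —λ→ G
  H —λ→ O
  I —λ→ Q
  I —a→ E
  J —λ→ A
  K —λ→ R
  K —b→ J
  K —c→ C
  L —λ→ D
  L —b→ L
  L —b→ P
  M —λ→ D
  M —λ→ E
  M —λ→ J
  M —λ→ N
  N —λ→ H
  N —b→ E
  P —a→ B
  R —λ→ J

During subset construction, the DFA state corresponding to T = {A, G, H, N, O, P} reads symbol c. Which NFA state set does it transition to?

{A, G, H, J, K, N, O, P, R}

G on c → {K}.
No c-transition from A, H, N, O, P.
Union after reading c: {K}.
Now take the λ-closure:
From K via λ: add R.
From R via λ: add J.
From J via λ: add A.
From A via λ: add N.
From N via λ: add H.
From H via λ: add G, O.
From G via λ: add P.
No new states can be added; the closed set is {A, G, H, J, K, N, O, P, R}.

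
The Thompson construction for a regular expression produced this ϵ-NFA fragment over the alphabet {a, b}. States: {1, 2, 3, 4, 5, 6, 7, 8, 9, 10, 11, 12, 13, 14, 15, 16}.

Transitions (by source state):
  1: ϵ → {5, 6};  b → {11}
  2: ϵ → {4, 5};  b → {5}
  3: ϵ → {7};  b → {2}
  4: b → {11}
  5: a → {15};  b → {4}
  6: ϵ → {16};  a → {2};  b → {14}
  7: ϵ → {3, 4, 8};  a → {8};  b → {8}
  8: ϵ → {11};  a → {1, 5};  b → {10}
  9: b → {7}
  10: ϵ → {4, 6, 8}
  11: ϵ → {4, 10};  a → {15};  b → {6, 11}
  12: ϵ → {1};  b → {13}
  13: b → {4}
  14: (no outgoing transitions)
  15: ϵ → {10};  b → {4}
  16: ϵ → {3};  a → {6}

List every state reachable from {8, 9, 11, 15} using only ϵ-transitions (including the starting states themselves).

{3, 4, 6, 7, 8, 9, 10, 11, 15, 16}

Start with {8, 9, 11, 15}.
From 11 via ϵ: add 4, 10.
From 10 via ϵ: add 6.
From 6 via ϵ: add 16.
From 16 via ϵ: add 3.
From 3 via ϵ: add 7.
No new states can be added; the closed set is {3, 4, 6, 7, 8, 9, 10, 11, 15, 16}.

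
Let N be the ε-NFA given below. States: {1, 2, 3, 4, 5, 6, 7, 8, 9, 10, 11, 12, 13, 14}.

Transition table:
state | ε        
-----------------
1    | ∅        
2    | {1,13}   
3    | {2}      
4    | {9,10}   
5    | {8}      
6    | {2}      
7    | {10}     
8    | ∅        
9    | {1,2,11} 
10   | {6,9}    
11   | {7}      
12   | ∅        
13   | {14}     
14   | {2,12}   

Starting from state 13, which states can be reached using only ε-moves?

{1, 2, 12, 13, 14}

Start with {13}.
From 13 via ε: add 14.
From 14 via ε: add 2, 12.
From 2 via ε: add 1.
No new states can be added; the closed set is {1, 2, 12, 13, 14}.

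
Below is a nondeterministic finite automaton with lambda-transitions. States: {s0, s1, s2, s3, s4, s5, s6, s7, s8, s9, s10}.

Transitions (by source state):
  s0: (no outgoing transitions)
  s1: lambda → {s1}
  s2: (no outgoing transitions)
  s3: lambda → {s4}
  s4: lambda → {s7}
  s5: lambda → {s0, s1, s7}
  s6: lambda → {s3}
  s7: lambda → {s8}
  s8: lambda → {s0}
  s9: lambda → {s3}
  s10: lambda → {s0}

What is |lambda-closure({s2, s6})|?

7

Start with {s2, s6}.
From s6 via lambda: add s3.
From s3 via lambda: add s4.
From s4 via lambda: add s7.
From s7 via lambda: add s8.
From s8 via lambda: add s0.
lambda-closure = {s0, s2, s3, s4, s6, s7, s8}, which has 7 states.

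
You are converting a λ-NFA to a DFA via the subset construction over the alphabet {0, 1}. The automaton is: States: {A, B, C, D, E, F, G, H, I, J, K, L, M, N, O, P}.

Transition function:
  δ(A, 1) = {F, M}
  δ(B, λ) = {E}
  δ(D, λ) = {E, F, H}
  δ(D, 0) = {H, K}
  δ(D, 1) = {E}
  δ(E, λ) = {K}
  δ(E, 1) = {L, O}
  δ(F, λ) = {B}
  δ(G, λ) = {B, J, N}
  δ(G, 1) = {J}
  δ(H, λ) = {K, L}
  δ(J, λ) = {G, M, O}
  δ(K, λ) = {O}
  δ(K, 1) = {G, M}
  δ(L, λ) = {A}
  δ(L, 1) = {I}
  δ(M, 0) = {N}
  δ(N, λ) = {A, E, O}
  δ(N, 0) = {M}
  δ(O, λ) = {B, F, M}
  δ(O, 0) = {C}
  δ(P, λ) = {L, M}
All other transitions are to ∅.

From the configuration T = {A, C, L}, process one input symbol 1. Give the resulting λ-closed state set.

{B, E, F, I, K, M, O}

A on 1 → {F, M}.
L on 1 → {I}.
No 1-transition from C.
Union after reading 1: {F, I, M}.
Now take the λ-closure:
From F via λ: add B.
From B via λ: add E.
From E via λ: add K.
From K via λ: add O.
No new states can be added; the closed set is {B, E, F, I, K, M, O}.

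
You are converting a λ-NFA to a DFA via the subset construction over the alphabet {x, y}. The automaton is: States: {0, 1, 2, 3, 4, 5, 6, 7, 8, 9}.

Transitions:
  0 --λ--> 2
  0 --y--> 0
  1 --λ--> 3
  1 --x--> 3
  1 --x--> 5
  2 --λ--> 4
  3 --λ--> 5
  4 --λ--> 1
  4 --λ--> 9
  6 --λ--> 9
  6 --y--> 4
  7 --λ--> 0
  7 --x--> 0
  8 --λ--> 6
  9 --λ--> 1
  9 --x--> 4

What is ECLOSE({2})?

Start with {2}.
From 2 via λ: add 4.
From 4 via λ: add 1, 9.
From 1 via λ: add 3.
From 3 via λ: add 5.
No new states can be added; the closed set is {1, 2, 3, 4, 5, 9}.

{1, 2, 3, 4, 5, 9}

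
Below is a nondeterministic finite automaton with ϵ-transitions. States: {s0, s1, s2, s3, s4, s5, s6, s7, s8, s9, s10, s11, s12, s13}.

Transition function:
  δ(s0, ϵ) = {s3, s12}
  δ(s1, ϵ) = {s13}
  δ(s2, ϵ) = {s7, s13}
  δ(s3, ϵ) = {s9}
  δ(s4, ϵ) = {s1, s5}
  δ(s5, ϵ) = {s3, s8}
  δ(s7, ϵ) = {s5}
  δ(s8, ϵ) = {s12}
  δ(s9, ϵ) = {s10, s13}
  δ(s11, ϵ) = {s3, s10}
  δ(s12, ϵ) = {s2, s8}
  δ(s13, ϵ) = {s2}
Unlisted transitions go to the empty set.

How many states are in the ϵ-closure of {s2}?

9

Start with {s2}.
From s2 via ϵ: add s7, s13.
From s7 via ϵ: add s5.
From s5 via ϵ: add s3, s8.
From s3 via ϵ: add s9.
From s8 via ϵ: add s12.
From s9 via ϵ: add s10.
ϵ-closure = {s2, s3, s5, s7, s8, s9, s10, s12, s13}, which has 9 states.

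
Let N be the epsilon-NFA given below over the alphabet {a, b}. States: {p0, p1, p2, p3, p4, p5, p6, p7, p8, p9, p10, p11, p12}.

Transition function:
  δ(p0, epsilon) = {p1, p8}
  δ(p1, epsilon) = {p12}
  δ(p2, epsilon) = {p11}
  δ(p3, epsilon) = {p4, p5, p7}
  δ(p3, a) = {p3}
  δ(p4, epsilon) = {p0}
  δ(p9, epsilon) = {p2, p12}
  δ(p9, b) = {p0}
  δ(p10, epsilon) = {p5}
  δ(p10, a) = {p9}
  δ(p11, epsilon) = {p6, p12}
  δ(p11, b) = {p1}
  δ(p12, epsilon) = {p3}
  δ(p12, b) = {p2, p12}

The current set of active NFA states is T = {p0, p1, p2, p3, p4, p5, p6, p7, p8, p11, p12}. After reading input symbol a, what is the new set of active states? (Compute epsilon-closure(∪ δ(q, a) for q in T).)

{p0, p1, p3, p4, p5, p7, p8, p12}

p3 on a → {p3}.
No a-transition from p0, p1, p2, p4, p5, p6, p7, p8, p11, p12.
Union after reading a: {p3}.
Now take the epsilon-closure:
From p3 via epsilon: add p4, p5, p7.
From p4 via epsilon: add p0.
From p0 via epsilon: add p1, p8.
From p1 via epsilon: add p12.
No new states can be added; the closed set is {p0, p1, p3, p4, p5, p7, p8, p12}.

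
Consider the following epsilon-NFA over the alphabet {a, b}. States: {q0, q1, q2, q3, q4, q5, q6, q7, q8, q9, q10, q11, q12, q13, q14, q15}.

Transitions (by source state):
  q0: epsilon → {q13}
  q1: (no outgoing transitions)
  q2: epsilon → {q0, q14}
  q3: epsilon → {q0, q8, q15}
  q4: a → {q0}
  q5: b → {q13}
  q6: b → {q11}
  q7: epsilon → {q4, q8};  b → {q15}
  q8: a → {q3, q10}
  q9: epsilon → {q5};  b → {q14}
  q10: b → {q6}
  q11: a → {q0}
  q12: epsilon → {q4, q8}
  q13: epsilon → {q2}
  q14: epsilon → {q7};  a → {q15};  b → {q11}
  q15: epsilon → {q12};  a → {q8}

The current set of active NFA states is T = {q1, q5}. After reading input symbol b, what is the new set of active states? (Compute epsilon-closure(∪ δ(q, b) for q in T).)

{q0, q2, q4, q7, q8, q13, q14}

q5 on b → {q13}.
No b-transition from q1.
Union after reading b: {q13}.
Now take the epsilon-closure:
From q13 via epsilon: add q2.
From q2 via epsilon: add q0, q14.
From q14 via epsilon: add q7.
From q7 via epsilon: add q4, q8.
No new states can be added; the closed set is {q0, q2, q4, q7, q8, q13, q14}.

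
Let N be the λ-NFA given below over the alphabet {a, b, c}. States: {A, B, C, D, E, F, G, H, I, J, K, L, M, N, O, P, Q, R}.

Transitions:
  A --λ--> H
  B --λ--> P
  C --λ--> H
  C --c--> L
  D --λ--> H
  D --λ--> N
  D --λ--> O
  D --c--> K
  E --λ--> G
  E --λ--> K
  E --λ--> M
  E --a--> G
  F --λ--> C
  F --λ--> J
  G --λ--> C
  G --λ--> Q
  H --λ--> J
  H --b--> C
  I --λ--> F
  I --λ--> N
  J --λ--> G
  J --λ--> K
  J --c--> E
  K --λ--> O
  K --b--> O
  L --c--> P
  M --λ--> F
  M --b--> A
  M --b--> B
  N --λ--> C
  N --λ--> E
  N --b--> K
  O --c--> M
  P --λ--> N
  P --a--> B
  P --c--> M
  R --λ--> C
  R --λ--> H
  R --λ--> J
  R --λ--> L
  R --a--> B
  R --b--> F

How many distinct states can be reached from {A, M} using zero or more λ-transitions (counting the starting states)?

10

Start with {A, M}.
From A via λ: add H.
From M via λ: add F.
From F via λ: add C, J.
From J via λ: add G, K.
From G via λ: add Q.
From K via λ: add O.
λ-closure = {A, C, F, G, H, J, K, M, O, Q}, which has 10 states.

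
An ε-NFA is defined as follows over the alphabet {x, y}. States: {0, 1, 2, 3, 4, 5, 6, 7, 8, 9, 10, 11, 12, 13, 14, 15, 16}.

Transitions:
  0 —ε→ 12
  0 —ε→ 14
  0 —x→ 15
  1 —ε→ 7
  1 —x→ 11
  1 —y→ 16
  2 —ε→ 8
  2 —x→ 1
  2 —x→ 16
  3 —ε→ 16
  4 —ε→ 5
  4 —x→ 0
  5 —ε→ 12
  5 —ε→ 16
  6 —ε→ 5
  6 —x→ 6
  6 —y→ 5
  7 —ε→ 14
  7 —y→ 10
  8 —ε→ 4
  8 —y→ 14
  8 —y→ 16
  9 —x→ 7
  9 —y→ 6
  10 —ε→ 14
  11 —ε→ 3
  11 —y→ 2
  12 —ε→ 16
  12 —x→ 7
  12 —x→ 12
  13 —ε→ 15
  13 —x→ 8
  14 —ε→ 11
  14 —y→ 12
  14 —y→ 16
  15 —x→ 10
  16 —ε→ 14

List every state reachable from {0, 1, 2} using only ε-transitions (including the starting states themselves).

{0, 1, 2, 3, 4, 5, 7, 8, 11, 12, 14, 16}

Start with {0, 1, 2}.
From 0 via ε: add 12, 14.
From 1 via ε: add 7.
From 2 via ε: add 8.
From 8 via ε: add 4.
From 12 via ε: add 16.
From 14 via ε: add 11.
From 4 via ε: add 5.
From 11 via ε: add 3.
No new states can be added; the closed set is {0, 1, 2, 3, 4, 5, 7, 8, 11, 12, 14, 16}.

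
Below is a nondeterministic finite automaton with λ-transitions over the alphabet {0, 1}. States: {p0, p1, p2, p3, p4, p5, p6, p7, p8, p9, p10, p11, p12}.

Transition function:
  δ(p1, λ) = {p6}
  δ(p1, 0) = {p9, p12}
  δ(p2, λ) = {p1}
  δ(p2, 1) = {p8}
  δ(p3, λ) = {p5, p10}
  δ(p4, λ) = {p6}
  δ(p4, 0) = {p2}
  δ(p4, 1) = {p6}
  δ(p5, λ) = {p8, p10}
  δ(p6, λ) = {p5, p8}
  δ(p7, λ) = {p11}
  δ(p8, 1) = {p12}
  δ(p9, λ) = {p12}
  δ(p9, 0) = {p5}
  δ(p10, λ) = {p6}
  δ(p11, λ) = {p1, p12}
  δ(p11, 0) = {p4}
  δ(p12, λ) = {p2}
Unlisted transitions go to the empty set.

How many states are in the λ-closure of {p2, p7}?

Start with {p2, p7}.
From p2 via λ: add p1.
From p7 via λ: add p11.
From p1 via λ: add p6.
From p11 via λ: add p12.
From p6 via λ: add p5, p8.
From p5 via λ: add p10.
λ-closure = {p1, p2, p5, p6, p7, p8, p10, p11, p12}, which has 9 states.

9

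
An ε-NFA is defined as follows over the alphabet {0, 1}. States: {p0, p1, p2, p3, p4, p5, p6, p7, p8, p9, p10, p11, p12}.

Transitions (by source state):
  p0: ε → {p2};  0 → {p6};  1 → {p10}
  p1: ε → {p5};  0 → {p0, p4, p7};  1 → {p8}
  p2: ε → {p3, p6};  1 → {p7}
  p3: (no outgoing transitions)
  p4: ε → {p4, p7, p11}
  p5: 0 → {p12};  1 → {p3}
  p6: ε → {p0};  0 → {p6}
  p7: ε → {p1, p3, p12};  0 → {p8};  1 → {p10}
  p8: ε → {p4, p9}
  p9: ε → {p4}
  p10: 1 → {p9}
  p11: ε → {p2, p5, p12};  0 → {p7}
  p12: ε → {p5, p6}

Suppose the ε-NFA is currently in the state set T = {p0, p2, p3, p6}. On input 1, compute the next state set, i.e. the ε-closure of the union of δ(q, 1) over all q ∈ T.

{p0, p1, p2, p3, p5, p6, p7, p10, p12}

p0 on 1 → {p10}.
p2 on 1 → {p7}.
No 1-transition from p3, p6.
Union after reading 1: {p7, p10}.
Now take the ε-closure:
From p7 via ε: add p1, p3, p12.
From p1 via ε: add p5.
From p12 via ε: add p6.
From p6 via ε: add p0.
From p0 via ε: add p2.
No new states can be added; the closed set is {p0, p1, p2, p3, p5, p6, p7, p10, p12}.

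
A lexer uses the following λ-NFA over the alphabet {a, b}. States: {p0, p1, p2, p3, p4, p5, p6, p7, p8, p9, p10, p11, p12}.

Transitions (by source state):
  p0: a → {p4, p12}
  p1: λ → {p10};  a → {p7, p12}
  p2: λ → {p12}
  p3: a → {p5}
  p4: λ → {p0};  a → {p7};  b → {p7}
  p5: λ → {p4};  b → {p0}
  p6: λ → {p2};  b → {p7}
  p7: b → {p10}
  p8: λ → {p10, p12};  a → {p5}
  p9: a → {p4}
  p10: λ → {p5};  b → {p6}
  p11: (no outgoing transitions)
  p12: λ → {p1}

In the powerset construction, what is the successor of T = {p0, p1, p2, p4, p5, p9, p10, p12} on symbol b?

{p0, p1, p2, p4, p5, p6, p7, p10, p12}

p4 on b → {p7}.
p5 on b → {p0}.
p10 on b → {p6}.
No b-transition from p0, p1, p2, p9, p12.
Union after reading b: {p0, p6, p7}.
Now take the λ-closure:
From p6 via λ: add p2.
From p2 via λ: add p12.
From p12 via λ: add p1.
From p1 via λ: add p10.
From p10 via λ: add p5.
From p5 via λ: add p4.
No new states can be added; the closed set is {p0, p1, p2, p4, p5, p6, p7, p10, p12}.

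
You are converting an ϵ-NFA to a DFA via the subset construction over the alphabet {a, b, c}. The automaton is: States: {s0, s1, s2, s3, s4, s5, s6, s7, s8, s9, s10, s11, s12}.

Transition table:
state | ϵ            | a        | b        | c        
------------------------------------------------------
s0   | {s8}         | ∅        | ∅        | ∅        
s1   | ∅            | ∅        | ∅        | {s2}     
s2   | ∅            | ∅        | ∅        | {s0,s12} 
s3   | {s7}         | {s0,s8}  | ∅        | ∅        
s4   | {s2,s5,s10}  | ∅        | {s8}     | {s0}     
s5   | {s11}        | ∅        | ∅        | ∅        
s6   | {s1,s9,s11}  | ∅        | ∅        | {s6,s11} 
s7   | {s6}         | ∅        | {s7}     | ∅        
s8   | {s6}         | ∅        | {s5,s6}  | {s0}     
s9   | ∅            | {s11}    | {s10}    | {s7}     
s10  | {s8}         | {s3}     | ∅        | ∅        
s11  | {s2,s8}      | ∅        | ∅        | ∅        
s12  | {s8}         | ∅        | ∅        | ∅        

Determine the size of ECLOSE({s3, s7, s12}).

Start with {s3, s7, s12}.
From s7 via ϵ: add s6.
From s12 via ϵ: add s8.
From s6 via ϵ: add s1, s9, s11.
From s11 via ϵ: add s2.
ϵ-closure = {s1, s2, s3, s6, s7, s8, s9, s11, s12}, which has 9 states.

9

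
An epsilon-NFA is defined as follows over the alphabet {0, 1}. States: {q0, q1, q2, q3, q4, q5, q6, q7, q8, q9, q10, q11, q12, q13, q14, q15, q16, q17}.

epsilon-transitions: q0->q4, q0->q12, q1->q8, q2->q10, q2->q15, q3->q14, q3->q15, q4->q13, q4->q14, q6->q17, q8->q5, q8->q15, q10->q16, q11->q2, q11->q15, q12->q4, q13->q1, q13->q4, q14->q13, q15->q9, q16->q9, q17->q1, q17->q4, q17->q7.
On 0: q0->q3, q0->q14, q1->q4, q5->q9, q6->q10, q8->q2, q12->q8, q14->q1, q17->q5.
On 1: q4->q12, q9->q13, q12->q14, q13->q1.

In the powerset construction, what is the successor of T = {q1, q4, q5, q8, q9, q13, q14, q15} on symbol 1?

{q1, q4, q5, q8, q9, q12, q13, q14, q15}

q4 on 1 → {q12}.
q9 on 1 → {q13}.
q13 on 1 → {q1}.
No 1-transition from q1, q5, q8, q14, q15.
Union after reading 1: {q1, q12, q13}.
Now take the epsilon-closure:
From q1 via epsilon: add q8.
From q12 via epsilon: add q4.
From q4 via epsilon: add q14.
From q8 via epsilon: add q5, q15.
From q15 via epsilon: add q9.
No new states can be added; the closed set is {q1, q4, q5, q8, q9, q12, q13, q14, q15}.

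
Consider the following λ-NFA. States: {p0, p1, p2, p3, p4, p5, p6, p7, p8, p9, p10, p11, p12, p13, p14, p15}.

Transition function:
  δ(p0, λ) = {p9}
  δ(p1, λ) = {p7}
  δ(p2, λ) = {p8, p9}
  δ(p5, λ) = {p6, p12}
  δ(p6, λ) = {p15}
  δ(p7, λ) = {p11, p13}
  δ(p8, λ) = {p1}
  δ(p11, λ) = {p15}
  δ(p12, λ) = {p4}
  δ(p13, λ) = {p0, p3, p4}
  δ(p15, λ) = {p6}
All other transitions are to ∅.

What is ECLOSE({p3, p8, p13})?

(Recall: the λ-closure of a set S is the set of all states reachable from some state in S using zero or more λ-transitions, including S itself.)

Start with {p3, p8, p13}.
From p8 via λ: add p1.
From p13 via λ: add p0, p4.
From p0 via λ: add p9.
From p1 via λ: add p7.
From p7 via λ: add p11.
From p11 via λ: add p15.
From p15 via λ: add p6.
No new states can be added; the closed set is {p0, p1, p3, p4, p6, p7, p8, p9, p11, p13, p15}.

{p0, p1, p3, p4, p6, p7, p8, p9, p11, p13, p15}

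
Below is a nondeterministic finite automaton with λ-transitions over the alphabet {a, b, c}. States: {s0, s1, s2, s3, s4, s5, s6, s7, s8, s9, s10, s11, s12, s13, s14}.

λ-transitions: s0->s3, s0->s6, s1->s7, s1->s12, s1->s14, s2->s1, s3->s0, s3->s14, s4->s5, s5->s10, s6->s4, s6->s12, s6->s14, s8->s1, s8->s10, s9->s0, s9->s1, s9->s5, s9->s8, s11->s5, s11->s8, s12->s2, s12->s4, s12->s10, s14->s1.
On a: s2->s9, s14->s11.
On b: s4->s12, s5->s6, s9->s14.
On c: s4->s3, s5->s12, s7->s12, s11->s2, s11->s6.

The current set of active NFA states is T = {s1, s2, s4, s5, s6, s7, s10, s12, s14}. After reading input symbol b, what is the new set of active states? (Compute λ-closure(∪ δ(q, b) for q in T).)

s4 on b → {s12}.
s5 on b → {s6}.
No b-transition from s1, s2, s6, s7, s10, s12, s14.
Union after reading b: {s6, s12}.
Now take the λ-closure:
From s6 via λ: add s4, s14.
From s12 via λ: add s2, s10.
From s2 via λ: add s1.
From s4 via λ: add s5.
From s1 via λ: add s7.
No new states can be added; the closed set is {s1, s2, s4, s5, s6, s7, s10, s12, s14}.

{s1, s2, s4, s5, s6, s7, s10, s12, s14}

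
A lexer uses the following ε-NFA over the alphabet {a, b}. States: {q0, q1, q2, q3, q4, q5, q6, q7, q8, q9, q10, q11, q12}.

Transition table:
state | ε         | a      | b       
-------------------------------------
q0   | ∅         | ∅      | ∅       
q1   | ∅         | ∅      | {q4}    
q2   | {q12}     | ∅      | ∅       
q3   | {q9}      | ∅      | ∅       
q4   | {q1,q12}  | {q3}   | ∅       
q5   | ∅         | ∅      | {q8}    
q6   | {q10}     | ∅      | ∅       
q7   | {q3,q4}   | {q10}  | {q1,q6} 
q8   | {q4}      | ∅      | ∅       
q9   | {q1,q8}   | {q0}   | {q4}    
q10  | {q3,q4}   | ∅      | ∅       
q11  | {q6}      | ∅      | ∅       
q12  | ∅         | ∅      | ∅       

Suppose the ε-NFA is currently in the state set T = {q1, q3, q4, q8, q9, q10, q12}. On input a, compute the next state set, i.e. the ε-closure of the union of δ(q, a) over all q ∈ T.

{q0, q1, q3, q4, q8, q9, q12}

q4 on a → {q3}.
q9 on a → {q0}.
No a-transition from q1, q3, q8, q10, q12.
Union after reading a: {q0, q3}.
Now take the ε-closure:
From q3 via ε: add q9.
From q9 via ε: add q1, q8.
From q8 via ε: add q4.
From q4 via ε: add q12.
No new states can be added; the closed set is {q0, q1, q3, q4, q8, q9, q12}.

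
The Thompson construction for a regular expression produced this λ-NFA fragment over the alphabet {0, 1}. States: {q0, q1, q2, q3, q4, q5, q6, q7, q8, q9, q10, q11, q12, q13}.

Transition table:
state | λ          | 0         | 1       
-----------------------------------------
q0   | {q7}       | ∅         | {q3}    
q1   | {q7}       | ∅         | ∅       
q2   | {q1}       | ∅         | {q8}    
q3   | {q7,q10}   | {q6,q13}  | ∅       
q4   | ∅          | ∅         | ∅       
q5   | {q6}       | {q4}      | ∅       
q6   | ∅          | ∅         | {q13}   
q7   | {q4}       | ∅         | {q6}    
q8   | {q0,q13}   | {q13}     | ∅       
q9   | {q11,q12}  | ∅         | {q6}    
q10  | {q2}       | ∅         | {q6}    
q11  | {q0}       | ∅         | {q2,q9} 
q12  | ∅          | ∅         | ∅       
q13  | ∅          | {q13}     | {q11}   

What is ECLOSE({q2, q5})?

Start with {q2, q5}.
From q2 via λ: add q1.
From q5 via λ: add q6.
From q1 via λ: add q7.
From q7 via λ: add q4.
No new states can be added; the closed set is {q1, q2, q4, q5, q6, q7}.

{q1, q2, q4, q5, q6, q7}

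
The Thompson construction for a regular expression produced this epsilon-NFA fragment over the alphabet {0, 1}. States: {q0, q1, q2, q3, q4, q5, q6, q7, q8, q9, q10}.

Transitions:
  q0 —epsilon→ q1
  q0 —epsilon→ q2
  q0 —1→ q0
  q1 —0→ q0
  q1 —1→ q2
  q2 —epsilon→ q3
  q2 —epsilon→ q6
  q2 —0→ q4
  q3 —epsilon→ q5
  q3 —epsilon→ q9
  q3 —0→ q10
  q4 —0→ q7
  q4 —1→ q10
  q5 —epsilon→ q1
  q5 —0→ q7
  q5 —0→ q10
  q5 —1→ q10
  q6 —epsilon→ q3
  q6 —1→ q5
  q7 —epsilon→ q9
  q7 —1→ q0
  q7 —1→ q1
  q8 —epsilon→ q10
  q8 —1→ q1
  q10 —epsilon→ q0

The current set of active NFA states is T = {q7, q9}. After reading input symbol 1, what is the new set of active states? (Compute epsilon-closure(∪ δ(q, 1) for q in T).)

q7 on 1 → {q0, q1}.
No 1-transition from q9.
Union after reading 1: {q0, q1}.
Now take the epsilon-closure:
From q0 via epsilon: add q2.
From q2 via epsilon: add q3, q6.
From q3 via epsilon: add q5, q9.
No new states can be added; the closed set is {q0, q1, q2, q3, q5, q6, q9}.

{q0, q1, q2, q3, q5, q6, q9}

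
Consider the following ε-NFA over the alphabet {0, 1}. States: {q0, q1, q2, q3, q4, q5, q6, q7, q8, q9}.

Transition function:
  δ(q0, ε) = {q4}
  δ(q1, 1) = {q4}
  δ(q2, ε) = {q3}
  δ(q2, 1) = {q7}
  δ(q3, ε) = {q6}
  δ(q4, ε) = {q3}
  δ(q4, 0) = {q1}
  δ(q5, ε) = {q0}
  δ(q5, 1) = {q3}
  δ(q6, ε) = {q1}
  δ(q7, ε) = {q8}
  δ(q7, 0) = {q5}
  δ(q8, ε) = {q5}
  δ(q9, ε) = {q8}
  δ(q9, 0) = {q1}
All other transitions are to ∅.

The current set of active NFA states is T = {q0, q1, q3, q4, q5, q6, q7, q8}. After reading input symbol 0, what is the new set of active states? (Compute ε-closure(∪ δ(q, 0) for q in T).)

{q0, q1, q3, q4, q5, q6}

q4 on 0 → {q1}.
q7 on 0 → {q5}.
No 0-transition from q0, q1, q3, q5, q6, q8.
Union after reading 0: {q1, q5}.
Now take the ε-closure:
From q5 via ε: add q0.
From q0 via ε: add q4.
From q4 via ε: add q3.
From q3 via ε: add q6.
No new states can be added; the closed set is {q0, q1, q3, q4, q5, q6}.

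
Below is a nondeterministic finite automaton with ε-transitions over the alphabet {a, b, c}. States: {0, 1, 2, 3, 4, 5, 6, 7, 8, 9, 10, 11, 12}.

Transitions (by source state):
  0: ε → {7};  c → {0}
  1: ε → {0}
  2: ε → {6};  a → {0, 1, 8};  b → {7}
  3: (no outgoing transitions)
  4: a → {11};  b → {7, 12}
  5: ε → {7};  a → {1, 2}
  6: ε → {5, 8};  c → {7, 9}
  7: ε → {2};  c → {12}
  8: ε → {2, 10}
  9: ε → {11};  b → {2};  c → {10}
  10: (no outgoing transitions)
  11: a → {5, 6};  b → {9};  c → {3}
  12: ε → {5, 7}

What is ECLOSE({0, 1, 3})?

Start with {0, 1, 3}.
From 0 via ε: add 7.
From 7 via ε: add 2.
From 2 via ε: add 6.
From 6 via ε: add 5, 8.
From 8 via ε: add 10.
No new states can be added; the closed set is {0, 1, 2, 3, 5, 6, 7, 8, 10}.

{0, 1, 2, 3, 5, 6, 7, 8, 10}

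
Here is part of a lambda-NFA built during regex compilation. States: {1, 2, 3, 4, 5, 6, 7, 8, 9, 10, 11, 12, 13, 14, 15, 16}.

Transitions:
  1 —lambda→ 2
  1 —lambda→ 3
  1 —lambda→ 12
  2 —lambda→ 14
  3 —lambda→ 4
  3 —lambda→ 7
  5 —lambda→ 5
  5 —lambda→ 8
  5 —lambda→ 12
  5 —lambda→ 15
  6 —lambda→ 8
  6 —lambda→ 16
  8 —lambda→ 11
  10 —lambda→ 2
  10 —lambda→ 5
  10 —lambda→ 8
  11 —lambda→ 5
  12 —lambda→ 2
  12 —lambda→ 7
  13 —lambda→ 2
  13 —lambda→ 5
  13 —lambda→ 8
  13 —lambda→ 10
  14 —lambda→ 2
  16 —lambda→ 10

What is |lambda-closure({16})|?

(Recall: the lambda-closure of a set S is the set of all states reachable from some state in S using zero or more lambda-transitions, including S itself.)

10

Start with {16}.
From 16 via lambda: add 10.
From 10 via lambda: add 2, 5, 8.
From 2 via lambda: add 14.
From 5 via lambda: add 12, 15.
From 8 via lambda: add 11.
From 12 via lambda: add 7.
lambda-closure = {2, 5, 7, 8, 10, 11, 12, 14, 15, 16}, which has 10 states.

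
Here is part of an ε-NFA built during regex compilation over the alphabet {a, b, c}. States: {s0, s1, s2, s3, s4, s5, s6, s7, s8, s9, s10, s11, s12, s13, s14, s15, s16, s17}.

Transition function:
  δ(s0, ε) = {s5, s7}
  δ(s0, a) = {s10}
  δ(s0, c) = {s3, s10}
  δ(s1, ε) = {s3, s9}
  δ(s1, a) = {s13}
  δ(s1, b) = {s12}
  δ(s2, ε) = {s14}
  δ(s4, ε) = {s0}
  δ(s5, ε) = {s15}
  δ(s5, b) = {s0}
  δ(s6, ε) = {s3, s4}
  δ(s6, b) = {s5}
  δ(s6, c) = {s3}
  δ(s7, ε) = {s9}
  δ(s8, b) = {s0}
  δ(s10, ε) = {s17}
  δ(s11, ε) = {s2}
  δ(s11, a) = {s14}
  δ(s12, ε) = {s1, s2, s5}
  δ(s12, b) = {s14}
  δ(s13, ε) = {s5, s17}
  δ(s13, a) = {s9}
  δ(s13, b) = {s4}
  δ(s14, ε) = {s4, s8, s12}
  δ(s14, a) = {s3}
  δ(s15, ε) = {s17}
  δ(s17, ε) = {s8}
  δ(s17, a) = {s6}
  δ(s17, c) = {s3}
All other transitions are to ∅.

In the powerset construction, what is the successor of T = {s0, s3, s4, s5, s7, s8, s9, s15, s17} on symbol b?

s5 on b → {s0}.
s8 on b → {s0}.
No b-transition from s0, s3, s4, s7, s9, s15, s17.
Union after reading b: {s0}.
Now take the ε-closure:
From s0 via ε: add s5, s7.
From s5 via ε: add s15.
From s7 via ε: add s9.
From s15 via ε: add s17.
From s17 via ε: add s8.
No new states can be added; the closed set is {s0, s5, s7, s8, s9, s15, s17}.

{s0, s5, s7, s8, s9, s15, s17}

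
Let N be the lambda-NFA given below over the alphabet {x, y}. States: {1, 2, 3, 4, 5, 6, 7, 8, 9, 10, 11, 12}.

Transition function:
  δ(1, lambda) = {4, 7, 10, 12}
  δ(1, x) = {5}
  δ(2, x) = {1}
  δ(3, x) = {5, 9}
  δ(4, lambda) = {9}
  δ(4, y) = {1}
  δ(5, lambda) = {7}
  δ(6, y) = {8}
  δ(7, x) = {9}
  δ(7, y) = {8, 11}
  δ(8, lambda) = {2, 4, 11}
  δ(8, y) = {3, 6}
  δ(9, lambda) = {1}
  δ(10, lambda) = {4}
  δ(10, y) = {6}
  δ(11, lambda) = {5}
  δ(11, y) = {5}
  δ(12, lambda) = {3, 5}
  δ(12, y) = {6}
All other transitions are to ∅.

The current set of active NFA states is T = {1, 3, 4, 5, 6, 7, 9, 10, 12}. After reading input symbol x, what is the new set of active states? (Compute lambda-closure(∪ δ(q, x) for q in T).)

1 on x → {5}.
3 on x → {5, 9}.
7 on x → {9}.
No x-transition from 4, 5, 6, 9, 10, 12.
Union after reading x: {5, 9}.
Now take the lambda-closure:
From 5 via lambda: add 7.
From 9 via lambda: add 1.
From 1 via lambda: add 4, 10, 12.
From 12 via lambda: add 3.
No new states can be added; the closed set is {1, 3, 4, 5, 7, 9, 10, 12}.

{1, 3, 4, 5, 7, 9, 10, 12}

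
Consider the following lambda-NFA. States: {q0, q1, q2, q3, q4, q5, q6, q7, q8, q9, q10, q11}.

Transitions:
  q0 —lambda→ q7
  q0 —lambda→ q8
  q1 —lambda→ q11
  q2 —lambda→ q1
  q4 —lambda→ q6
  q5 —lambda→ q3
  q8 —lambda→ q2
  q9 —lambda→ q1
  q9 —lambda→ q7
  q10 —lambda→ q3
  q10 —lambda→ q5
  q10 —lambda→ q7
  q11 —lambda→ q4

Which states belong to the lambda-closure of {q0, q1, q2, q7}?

Start with {q0, q1, q2, q7}.
From q0 via lambda: add q8.
From q1 via lambda: add q11.
From q11 via lambda: add q4.
From q4 via lambda: add q6.
No new states can be added; the closed set is {q0, q1, q2, q4, q6, q7, q8, q11}.

{q0, q1, q2, q4, q6, q7, q8, q11}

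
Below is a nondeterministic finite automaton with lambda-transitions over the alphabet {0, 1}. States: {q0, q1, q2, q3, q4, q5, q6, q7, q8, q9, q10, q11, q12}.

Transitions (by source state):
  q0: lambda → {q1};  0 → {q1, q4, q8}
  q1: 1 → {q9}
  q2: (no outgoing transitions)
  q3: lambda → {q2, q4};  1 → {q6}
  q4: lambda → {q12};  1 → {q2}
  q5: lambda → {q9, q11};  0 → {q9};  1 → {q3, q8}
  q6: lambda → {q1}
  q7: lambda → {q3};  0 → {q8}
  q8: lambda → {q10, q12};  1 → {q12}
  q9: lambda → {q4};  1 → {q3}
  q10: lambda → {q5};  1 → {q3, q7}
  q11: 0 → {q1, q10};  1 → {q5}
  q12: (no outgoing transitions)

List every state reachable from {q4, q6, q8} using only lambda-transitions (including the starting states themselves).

{q1, q4, q5, q6, q8, q9, q10, q11, q12}

Start with {q4, q6, q8}.
From q4 via lambda: add q12.
From q6 via lambda: add q1.
From q8 via lambda: add q10.
From q10 via lambda: add q5.
From q5 via lambda: add q9, q11.
No new states can be added; the closed set is {q1, q4, q5, q6, q8, q9, q10, q11, q12}.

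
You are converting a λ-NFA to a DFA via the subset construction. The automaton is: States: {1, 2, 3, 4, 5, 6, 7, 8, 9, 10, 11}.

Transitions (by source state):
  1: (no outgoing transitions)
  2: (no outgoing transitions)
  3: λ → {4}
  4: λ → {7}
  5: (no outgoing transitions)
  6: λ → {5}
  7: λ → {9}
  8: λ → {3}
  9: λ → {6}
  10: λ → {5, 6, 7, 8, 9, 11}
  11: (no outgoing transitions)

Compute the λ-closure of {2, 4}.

Start with {2, 4}.
From 4 via λ: add 7.
From 7 via λ: add 9.
From 9 via λ: add 6.
From 6 via λ: add 5.
No new states can be added; the closed set is {2, 4, 5, 6, 7, 9}.

{2, 4, 5, 6, 7, 9}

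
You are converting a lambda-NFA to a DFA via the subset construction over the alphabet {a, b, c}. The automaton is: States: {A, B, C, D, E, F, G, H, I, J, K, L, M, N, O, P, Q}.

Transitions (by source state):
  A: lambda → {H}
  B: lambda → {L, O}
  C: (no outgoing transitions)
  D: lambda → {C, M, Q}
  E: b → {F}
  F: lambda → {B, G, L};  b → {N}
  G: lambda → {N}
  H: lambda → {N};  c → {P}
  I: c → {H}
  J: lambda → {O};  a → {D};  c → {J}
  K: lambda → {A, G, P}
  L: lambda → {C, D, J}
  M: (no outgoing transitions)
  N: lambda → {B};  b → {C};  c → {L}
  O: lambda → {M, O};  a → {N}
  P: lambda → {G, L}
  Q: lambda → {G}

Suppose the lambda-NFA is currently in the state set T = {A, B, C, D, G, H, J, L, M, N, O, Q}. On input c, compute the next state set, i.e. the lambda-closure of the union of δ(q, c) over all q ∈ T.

H on c → {P}.
J on c → {J}.
N on c → {L}.
No c-transition from A, B, C, D, G, L, M, O, Q.
Union after reading c: {J, L, P}.
Now take the lambda-closure:
From J via lambda: add O.
From L via lambda: add C, D.
From P via lambda: add G.
From D via lambda: add M, Q.
From G via lambda: add N.
From N via lambda: add B.
No new states can be added; the closed set is {B, C, D, G, J, L, M, N, O, P, Q}.

{B, C, D, G, J, L, M, N, O, P, Q}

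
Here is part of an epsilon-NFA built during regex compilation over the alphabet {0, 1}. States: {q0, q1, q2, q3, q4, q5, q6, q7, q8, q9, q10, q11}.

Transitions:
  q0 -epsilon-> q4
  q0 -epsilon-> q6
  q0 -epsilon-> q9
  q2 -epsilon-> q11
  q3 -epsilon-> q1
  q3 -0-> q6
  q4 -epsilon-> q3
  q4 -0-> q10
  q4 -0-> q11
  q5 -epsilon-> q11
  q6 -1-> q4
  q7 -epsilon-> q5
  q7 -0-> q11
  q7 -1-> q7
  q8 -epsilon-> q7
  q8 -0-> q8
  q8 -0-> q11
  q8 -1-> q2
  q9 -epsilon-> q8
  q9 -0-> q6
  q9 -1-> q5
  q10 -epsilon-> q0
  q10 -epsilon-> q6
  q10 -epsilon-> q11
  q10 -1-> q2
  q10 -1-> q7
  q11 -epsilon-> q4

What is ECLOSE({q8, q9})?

{q1, q3, q4, q5, q7, q8, q9, q11}

Start with {q8, q9}.
From q8 via epsilon: add q7.
From q7 via epsilon: add q5.
From q5 via epsilon: add q11.
From q11 via epsilon: add q4.
From q4 via epsilon: add q3.
From q3 via epsilon: add q1.
No new states can be added; the closed set is {q1, q3, q4, q5, q7, q8, q9, q11}.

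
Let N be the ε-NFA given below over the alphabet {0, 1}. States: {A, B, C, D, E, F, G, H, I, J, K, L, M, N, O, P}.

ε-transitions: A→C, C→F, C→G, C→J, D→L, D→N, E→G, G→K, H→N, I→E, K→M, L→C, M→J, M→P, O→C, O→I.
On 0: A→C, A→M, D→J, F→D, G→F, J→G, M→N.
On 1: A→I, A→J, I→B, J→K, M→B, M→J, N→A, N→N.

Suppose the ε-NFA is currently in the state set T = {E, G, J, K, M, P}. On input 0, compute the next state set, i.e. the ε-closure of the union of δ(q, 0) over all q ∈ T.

{F, G, J, K, M, N, P}

G on 0 → {F}.
J on 0 → {G}.
M on 0 → {N}.
No 0-transition from E, K, P.
Union after reading 0: {F, G, N}.
Now take the ε-closure:
From G via ε: add K.
From K via ε: add M.
From M via ε: add J, P.
No new states can be added; the closed set is {F, G, J, K, M, N, P}.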